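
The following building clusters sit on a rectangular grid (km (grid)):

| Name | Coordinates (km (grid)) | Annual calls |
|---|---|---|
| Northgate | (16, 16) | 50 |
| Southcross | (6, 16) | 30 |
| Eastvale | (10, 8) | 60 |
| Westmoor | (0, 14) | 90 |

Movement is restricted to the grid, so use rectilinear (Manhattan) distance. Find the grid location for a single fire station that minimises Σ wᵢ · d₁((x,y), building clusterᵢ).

Manhattan distance separates: Σwᵢ(|x−xᵢ|+|y−yᵢ|) = Σwᵢ|x−xᵢ| + Σwᵢ|y−yᵢ|, so x and y are optimised independently as 1-D weighted medians.
Total weight W = 230; half = 115.
x-coordinate, sorted with cumulative weight:
  x=0 (Westmoor, w=90) cum 90
  x=6 (Southcross, w=30) cum 120  ← median
  x=10 (Eastvale, w=60) cum 180
  x=16 (Northgate, w=50) cum 230
⇒ x* = 6
y-coordinate, sorted with cumulative weight:
  y=8 (Eastvale, w=60) cum 60
  y=14 (Westmoor, w=90) cum 150  ← median
  y=16 (Northgate, w=50) cum 200
  y=16 (Southcross, w=30) cum 230
⇒ y* = 14

(6, 14)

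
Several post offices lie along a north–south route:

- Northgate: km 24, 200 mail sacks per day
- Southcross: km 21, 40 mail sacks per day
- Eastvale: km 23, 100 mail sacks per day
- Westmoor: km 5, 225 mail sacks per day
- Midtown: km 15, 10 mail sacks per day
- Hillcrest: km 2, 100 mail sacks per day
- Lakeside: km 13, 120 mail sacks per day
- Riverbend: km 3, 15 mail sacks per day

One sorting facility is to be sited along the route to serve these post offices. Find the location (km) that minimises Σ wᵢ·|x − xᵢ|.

x = 13

For a sum of weighted absolute distances on a line, the optimum is the weighted median (not the mean). Total weight W = 810; half-weight = 405.
Sort by position and accumulate weight:
  km 2 (Hillcrest, w=100) → cum 100
  km 3 (Riverbend, w=15) → cum 115
  km 5 (Westmoor, w=225) → cum 340
  km 13 (Lakeside, w=120) → cum 460  ≥ 405 → median here
  km 15 (Midtown, w=10) → cum 470
  km 21 (Southcross, w=40) → cum 510
  km 23 (Eastvale, w=100) → cum 610
  km 24 (Northgate, w=200) → cum 810
Optimal location: km 13.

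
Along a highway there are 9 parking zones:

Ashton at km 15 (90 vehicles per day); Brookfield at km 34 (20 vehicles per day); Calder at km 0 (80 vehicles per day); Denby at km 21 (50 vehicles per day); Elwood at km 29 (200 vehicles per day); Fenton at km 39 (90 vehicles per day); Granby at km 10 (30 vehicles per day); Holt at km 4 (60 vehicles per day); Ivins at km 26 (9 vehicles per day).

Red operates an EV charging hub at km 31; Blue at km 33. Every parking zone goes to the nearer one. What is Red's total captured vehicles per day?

The indifferent point is the midpoint (31+33)/2 = 32; parking zones left of it (closer to Red at 31) go to Red, those right go to Blue.
  Calder at 0 (w=80) → Red
  Holt at 4 (w=60) → Red
  Granby at 10 (w=30) → Red
  Ashton at 15 (w=90) → Red
  Denby at 21 (w=50) → Red
  Ivins at 26 (w=9) → Red
  Elwood at 29 (w=200) → Red
  Brookfield at 34 (w=20) → Blue
  Fenton at 39 (w=90) → Blue
Red captures 519; Blue captures 110.

519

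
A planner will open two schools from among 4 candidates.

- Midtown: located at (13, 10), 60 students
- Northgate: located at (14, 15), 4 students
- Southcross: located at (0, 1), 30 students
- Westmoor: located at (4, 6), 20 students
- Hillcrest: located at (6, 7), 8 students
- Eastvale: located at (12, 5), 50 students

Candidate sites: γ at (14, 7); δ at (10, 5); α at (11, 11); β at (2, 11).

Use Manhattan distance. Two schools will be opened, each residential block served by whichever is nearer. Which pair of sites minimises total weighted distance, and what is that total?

{δ, α}, total 916

Evaluate every pair (each demand assigned to the nearer of the two):
  {δ, α}: total = 916
  {γ, δ}: total = 980
  {γ, β}: total = 1036
  {α, β}: total = 1122
  {δ, β}: total = 1184
  {γ, α}: total = 1292
Best pair: {δ, α} with total 916.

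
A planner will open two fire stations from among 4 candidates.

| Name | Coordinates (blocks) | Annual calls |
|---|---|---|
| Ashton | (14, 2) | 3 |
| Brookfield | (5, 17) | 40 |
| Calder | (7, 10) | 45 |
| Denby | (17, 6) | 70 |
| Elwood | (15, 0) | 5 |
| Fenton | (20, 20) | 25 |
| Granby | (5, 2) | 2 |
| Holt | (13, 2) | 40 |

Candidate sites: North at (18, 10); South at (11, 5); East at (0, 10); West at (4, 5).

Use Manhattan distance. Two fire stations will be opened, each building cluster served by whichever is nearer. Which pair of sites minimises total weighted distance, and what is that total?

{North, South}, total 2056

Evaluate every pair (each demand assigned to the nearer of the two):
  {North, South}: total = 2056
  {North, East}: total = 2092
  {North, West}: total = 2119
  {South, East}: total = 2166
  {South, West}: total = 2241
  {East, West}: total = 3132
Best pair: {North, South} with total 2056.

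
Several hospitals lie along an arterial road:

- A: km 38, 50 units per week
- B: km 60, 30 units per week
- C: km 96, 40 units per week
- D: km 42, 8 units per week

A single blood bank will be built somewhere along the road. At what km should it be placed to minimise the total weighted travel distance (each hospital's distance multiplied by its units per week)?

For a sum of weighted absolute distances on a line, the optimum is the weighted median (not the mean). Total weight W = 128; half-weight = 64.
Sort by position and accumulate weight:
  km 38 (A, w=50) → cum 50
  km 42 (D, w=8) → cum 58
  km 60 (B, w=30) → cum 88  ≥ 64 → median here
  km 96 (C, w=40) → cum 128
Optimal location: km 60.

x = 60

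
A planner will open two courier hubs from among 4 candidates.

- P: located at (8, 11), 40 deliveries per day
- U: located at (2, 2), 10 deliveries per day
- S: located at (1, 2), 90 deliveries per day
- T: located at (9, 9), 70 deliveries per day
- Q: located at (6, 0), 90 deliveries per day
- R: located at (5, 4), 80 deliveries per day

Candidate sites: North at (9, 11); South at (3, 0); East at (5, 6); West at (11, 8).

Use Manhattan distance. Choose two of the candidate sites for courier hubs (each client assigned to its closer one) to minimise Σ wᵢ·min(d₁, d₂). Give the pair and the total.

{North, South}, total 1320

Evaluate every pair (each demand assigned to the nearer of the two):
  {North, South}: total = 1320
  {South, West}: total = 1590
  {South, East}: total = 1630
  {North, East}: total = 1760
  {East, West}: total = 2030
  {North, West}: total = 3740
Best pair: {North, South} with total 1320.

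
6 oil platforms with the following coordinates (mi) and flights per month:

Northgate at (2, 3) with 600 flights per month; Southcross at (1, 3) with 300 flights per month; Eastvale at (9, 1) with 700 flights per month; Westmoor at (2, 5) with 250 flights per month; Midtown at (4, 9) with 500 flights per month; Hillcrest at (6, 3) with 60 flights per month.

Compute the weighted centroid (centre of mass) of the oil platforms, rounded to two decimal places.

(4.42, 3.87)

The minimiser of Σwᵢ‖p−pᵢ‖² is the weighted centroid p* = (Σwᵢpᵢ)/(Σwᵢ).
Σwᵢ = 2410.
Σwᵢxᵢ = 600·2 + 300·1 + 700·9 + 250·2 + 500·4 + 60·6 = 10660.
Σwᵢyᵢ = 600·3 + 300·3 + 700·1 + 250·5 + 500·9 + 60·3 = 9330.
x* = 10660/2410 = 4.42, y* = 9330/2410 = 3.87.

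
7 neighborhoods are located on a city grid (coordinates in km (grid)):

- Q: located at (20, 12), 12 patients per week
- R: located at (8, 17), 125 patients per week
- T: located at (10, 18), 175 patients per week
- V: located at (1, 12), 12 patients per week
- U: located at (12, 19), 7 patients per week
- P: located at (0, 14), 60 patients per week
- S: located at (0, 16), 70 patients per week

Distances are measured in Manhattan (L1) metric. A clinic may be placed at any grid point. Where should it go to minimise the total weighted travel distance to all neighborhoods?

Manhattan distance separates: Σwᵢ(|x−xᵢ|+|y−yᵢ|) = Σwᵢ|x−xᵢ| + Σwᵢ|y−yᵢ|, so x and y are optimised independently as 1-D weighted medians.
Total weight W = 461; half = 230.5.
x-coordinate, sorted with cumulative weight:
  x=0 (P, w=60) cum 60
  x=0 (S, w=70) cum 130
  x=1 (V, w=12) cum 142
  x=8 (R, w=125) cum 267  ← median
  x=10 (T, w=175) cum 442
  x=12 (U, w=7) cum 449
  x=20 (Q, w=12) cum 461
⇒ x* = 8
y-coordinate, sorted with cumulative weight:
  y=12 (Q, w=12) cum 12
  y=12 (V, w=12) cum 24
  y=14 (P, w=60) cum 84
  y=16 (S, w=70) cum 154
  y=17 (R, w=125) cum 279  ← median
  y=18 (T, w=175) cum 454
  y=19 (U, w=7) cum 461
⇒ y* = 17

(8, 17)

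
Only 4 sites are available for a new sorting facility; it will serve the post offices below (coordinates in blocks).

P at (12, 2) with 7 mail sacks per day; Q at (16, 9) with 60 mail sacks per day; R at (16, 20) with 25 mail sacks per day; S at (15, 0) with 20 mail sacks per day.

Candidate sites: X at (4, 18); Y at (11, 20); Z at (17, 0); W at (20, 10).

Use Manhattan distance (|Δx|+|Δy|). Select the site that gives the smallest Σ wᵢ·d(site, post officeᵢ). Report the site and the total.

W, total 1062 blocks

Total weighted distance at each candidate:
  X (4, 18): total = 2358
  Y (11, 20): total = 1698
  Z (17, 0): total = 1214
  W (20, 10): total = 1062
Minimum is at W with total 1062 blocks.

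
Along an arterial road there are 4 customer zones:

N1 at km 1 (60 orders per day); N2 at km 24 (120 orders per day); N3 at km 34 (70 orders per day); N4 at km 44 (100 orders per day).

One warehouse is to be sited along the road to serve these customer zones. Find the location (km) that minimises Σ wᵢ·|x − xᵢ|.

For a sum of weighted absolute distances on a line, the optimum is the weighted median (not the mean). Total weight W = 350; half-weight = 175.
Sort by position and accumulate weight:
  km 1 (N1, w=60) → cum 60
  km 24 (N2, w=120) → cum 180  ≥ 175 → median here
  km 34 (N3, w=70) → cum 250
  km 44 (N4, w=100) → cum 350
Optimal location: km 24.

x = 24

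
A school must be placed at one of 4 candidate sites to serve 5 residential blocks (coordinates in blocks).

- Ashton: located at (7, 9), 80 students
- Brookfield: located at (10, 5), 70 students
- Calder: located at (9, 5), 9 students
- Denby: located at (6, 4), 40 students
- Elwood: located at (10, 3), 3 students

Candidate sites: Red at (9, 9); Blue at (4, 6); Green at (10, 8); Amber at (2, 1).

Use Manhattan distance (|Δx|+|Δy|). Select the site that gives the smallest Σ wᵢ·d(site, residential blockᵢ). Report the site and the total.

Red, total 887 blocks

Total weighted distance at each candidate:
  Red (9, 9): total = 887
  Blue (4, 6): total = 1211
  Green (10, 8): total = 901
  Amber (2, 1): total = 2289
Minimum is at Red with total 887 blocks.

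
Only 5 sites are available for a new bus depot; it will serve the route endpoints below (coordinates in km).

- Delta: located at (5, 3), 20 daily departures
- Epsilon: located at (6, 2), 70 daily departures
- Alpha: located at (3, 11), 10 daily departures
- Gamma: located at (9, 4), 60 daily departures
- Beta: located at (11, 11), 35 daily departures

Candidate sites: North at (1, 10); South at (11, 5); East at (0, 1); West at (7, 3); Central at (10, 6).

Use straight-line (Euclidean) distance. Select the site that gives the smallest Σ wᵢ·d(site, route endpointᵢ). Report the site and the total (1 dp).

Total weighted distance at each candidate:
  North (1, 10): total = 1795.7
  South (11, 5): total = 978.8
  East (0, 1): total = 1727.4
  West (7, 3): total = 675.7
  Central (10, 6): total = 911.3
Minimum is at West with total 675.7 km.

West, total 675.7 km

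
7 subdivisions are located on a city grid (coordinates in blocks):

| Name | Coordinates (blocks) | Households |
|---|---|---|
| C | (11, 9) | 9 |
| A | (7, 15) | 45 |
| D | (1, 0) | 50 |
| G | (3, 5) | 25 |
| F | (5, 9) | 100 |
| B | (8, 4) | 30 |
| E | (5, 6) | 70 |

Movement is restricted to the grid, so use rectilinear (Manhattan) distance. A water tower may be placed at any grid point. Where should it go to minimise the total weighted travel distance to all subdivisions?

(5, 6)

Manhattan distance separates: Σwᵢ(|x−xᵢ|+|y−yᵢ|) = Σwᵢ|x−xᵢ| + Σwᵢ|y−yᵢ|, so x and y are optimised independently as 1-D weighted medians.
Total weight W = 329; half = 164.5.
x-coordinate, sorted with cumulative weight:
  x=1 (D, w=50) cum 50
  x=3 (G, w=25) cum 75
  x=5 (F, w=100) cum 175  ← median
  x=5 (E, w=70) cum 245
  x=7 (A, w=45) cum 290
  x=8 (B, w=30) cum 320
  x=11 (C, w=9) cum 329
⇒ x* = 5
y-coordinate, sorted with cumulative weight:
  y=0 (D, w=50) cum 50
  y=4 (B, w=30) cum 80
  y=5 (G, w=25) cum 105
  y=6 (E, w=70) cum 175  ← median
  y=9 (C, w=9) cum 184
  y=9 (F, w=100) cum 284
  y=15 (A, w=45) cum 329
⇒ y* = 6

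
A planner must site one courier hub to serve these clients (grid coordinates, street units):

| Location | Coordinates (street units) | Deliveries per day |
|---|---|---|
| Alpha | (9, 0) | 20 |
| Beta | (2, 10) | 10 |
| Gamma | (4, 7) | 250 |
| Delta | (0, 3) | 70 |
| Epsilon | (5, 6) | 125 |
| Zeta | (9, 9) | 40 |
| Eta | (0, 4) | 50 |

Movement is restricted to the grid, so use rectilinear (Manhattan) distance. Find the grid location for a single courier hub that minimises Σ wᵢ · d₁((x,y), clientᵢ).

(4, 7)

Manhattan distance separates: Σwᵢ(|x−xᵢ|+|y−yᵢ|) = Σwᵢ|x−xᵢ| + Σwᵢ|y−yᵢ|, so x and y are optimised independently as 1-D weighted medians.
Total weight W = 565; half = 282.5.
x-coordinate, sorted with cumulative weight:
  x=0 (Delta, w=70) cum 70
  x=0 (Eta, w=50) cum 120
  x=2 (Beta, w=10) cum 130
  x=4 (Gamma, w=250) cum 380  ← median
  x=5 (Epsilon, w=125) cum 505
  x=9 (Alpha, w=20) cum 525
  x=9 (Zeta, w=40) cum 565
⇒ x* = 4
y-coordinate, sorted with cumulative weight:
  y=0 (Alpha, w=20) cum 20
  y=3 (Delta, w=70) cum 90
  y=4 (Eta, w=50) cum 140
  y=6 (Epsilon, w=125) cum 265
  y=7 (Gamma, w=250) cum 515  ← median
  y=9 (Zeta, w=40) cum 555
  y=10 (Beta, w=10) cum 565
⇒ y* = 7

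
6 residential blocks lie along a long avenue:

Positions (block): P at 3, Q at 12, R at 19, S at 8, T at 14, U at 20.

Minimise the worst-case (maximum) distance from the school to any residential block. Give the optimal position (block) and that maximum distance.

location 11.5, max distance 8.5

The 1-center on a line is the midpoint of the two extreme points: leftmost at 3, rightmost at 20.
Optimal location = (3 + 20)/2 = 11.5; maximum distance = (20 − 3)/2 = 8.5.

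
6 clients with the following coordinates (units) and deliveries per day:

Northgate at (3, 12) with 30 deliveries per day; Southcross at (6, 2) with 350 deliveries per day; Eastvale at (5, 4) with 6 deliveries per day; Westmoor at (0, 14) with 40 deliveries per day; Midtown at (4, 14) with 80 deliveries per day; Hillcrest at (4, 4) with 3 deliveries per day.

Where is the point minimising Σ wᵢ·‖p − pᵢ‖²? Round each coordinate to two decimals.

(5.01, 5.45)

The minimiser of Σwᵢ‖p−pᵢ‖² is the weighted centroid p* = (Σwᵢpᵢ)/(Σwᵢ).
Σwᵢ = 509.
Σwᵢxᵢ = 30·3 + 350·6 + 6·5 + 40·0 + 80·4 + 3·4 = 2552.
Σwᵢyᵢ = 30·12 + 350·2 + 6·4 + 40·14 + 80·14 + 3·4 = 2776.
x* = 2552/509 = 5.01, y* = 2776/509 = 5.45.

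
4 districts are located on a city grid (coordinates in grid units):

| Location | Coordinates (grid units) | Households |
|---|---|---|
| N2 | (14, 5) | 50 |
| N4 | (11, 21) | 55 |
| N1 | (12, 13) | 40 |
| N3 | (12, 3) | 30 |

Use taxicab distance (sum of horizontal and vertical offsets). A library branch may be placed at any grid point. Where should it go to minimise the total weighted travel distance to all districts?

(12, 13)

Manhattan distance separates: Σwᵢ(|x−xᵢ|+|y−yᵢ|) = Σwᵢ|x−xᵢ| + Σwᵢ|y−yᵢ|, so x and y are optimised independently as 1-D weighted medians.
Total weight W = 175; half = 87.5.
x-coordinate, sorted with cumulative weight:
  x=11 (N4, w=55) cum 55
  x=12 (N1, w=40) cum 95  ← median
  x=12 (N3, w=30) cum 125
  x=14 (N2, w=50) cum 175
⇒ x* = 12
y-coordinate, sorted with cumulative weight:
  y=3 (N3, w=30) cum 30
  y=5 (N2, w=50) cum 80
  y=13 (N1, w=40) cum 120  ← median
  y=21 (N4, w=55) cum 175
⇒ y* = 13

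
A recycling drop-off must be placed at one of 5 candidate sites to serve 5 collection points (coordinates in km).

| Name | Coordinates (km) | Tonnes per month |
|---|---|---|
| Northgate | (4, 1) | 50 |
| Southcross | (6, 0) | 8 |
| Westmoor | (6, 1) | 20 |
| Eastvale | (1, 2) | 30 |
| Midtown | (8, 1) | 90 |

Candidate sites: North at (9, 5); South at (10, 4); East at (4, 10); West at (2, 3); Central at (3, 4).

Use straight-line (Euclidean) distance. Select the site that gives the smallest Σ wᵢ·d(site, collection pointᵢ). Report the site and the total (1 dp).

Total weighted distance at each candidate:
  North (9, 5): total = 1094.2
  South (10, 4): total = 1081.8
  East (4, 10): total = 1858.7
  West (2, 3): total = 882.5
  Central (3, 4): total = 892.6
Minimum is at West with total 882.5 km.

West, total 882.5 km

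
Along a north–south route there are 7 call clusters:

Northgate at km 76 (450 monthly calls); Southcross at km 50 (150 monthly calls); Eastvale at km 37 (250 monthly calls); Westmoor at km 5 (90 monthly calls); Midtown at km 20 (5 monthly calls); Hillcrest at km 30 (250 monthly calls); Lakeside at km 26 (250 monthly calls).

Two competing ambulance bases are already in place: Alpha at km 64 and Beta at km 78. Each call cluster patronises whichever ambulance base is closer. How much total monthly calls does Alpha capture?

995

The indifferent point is the midpoint (64+78)/2 = 71; call clusters left of it (closer to Alpha at 64) go to Alpha, those right go to Beta.
  Westmoor at 5 (w=90) → Alpha
  Midtown at 20 (w=5) → Alpha
  Lakeside at 26 (w=250) → Alpha
  Hillcrest at 30 (w=250) → Alpha
  Eastvale at 37 (w=250) → Alpha
  Southcross at 50 (w=150) → Alpha
  Northgate at 76 (w=450) → Beta
Alpha captures 995; Beta captures 450.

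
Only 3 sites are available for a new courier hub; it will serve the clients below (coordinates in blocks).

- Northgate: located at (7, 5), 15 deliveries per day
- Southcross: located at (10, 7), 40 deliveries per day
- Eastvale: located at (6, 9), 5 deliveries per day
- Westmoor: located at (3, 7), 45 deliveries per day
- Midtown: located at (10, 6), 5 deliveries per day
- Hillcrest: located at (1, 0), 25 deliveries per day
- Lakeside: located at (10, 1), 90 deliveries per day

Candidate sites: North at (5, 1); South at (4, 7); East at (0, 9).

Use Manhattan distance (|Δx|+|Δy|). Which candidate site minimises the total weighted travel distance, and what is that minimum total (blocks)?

Total weighted distance at each candidate:
  North (5, 1): total = 1560
  South (4, 7): total = 1745
  East (0, 9): total = 2835
Minimum is at North with total 1560 blocks.

North, total 1560 blocks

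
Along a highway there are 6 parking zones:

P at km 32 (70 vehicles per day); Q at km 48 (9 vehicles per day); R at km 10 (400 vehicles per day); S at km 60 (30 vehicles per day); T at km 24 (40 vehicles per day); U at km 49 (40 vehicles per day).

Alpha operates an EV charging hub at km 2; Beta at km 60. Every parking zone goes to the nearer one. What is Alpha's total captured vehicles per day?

440

The indifferent point is the midpoint (2+60)/2 = 31; parking zones left of it (closer to Alpha at 2) go to Alpha, those right go to Beta.
  R at 10 (w=400) → Alpha
  T at 24 (w=40) → Alpha
  P at 32 (w=70) → Beta
  Q at 48 (w=9) → Beta
  U at 49 (w=40) → Beta
  S at 60 (w=30) → Beta
Alpha captures 440; Beta captures 149.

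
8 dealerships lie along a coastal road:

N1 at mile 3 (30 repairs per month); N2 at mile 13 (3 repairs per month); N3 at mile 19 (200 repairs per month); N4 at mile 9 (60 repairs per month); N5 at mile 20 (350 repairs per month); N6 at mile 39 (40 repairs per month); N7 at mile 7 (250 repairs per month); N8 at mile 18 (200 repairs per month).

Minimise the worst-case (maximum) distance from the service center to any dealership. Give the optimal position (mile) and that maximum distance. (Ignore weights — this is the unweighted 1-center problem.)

The 1-center on a line is the midpoint of the two extreme points: leftmost at 3, rightmost at 39.
Optimal location = (3 + 39)/2 = 21; maximum distance = (39 − 3)/2 = 18.

location 21, max distance 18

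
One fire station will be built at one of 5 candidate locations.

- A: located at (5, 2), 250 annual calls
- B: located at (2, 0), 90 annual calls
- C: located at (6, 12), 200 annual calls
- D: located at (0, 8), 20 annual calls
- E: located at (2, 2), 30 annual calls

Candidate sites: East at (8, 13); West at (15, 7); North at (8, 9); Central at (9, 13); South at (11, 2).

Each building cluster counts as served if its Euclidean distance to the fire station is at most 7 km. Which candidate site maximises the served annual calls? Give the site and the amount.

South, covering 250

Coverage radius r = 7 km; a point is covered iff (Δx)²+(Δy)² ≤ 7² = 49.
  East (8, 13): covers {C} → 200
  West (15, 7): covers {none} → 0
  North (8, 9): covers {C} → 200
  Central (9, 13): covers {C} → 200
  South (11, 2): covers {A} → 250
Maximum coverage at South: 250 annual calls.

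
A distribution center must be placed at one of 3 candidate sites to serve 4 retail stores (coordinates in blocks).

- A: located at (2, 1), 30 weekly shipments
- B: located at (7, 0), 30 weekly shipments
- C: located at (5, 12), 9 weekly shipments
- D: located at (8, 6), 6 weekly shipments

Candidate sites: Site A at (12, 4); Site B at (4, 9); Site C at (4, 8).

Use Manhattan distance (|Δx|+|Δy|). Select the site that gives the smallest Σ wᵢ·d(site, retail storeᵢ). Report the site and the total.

Site C, total 681 blocks

Total weighted distance at each candidate:
  Site A (12, 4): total = 831
  Site B (4, 9): total = 738
  Site C (4, 8): total = 681
Minimum is at Site C with total 681 blocks.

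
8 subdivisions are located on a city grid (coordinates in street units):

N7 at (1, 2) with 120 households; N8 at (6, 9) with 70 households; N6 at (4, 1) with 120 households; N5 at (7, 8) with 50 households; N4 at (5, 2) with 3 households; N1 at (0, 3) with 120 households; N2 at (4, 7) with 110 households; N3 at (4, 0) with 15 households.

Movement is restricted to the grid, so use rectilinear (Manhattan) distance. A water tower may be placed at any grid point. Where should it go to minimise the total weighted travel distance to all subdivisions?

Manhattan distance separates: Σwᵢ(|x−xᵢ|+|y−yᵢ|) = Σwᵢ|x−xᵢ| + Σwᵢ|y−yᵢ|, so x and y are optimised independently as 1-D weighted medians.
Total weight W = 608; half = 304.
x-coordinate, sorted with cumulative weight:
  x=0 (N1, w=120) cum 120
  x=1 (N7, w=120) cum 240
  x=4 (N6, w=120) cum 360  ← median
  x=4 (N2, w=110) cum 470
  x=4 (N3, w=15) cum 485
  x=5 (N4, w=3) cum 488
  x=6 (N8, w=70) cum 558
  x=7 (N5, w=50) cum 608
⇒ x* = 4
y-coordinate, sorted with cumulative weight:
  y=0 (N3, w=15) cum 15
  y=1 (N6, w=120) cum 135
  y=2 (N7, w=120) cum 255
  y=2 (N4, w=3) cum 258
  y=3 (N1, w=120) cum 378  ← median
  y=7 (N2, w=110) cum 488
  y=8 (N5, w=50) cum 538
  y=9 (N8, w=70) cum 608
⇒ y* = 3

(4, 3)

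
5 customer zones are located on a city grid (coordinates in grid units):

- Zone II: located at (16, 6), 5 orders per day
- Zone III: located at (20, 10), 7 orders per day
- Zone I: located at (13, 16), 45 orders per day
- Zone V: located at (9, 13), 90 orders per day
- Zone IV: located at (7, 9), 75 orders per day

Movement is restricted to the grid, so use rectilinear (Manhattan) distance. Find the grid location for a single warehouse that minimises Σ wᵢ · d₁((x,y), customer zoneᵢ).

(9, 13)

Manhattan distance separates: Σwᵢ(|x−xᵢ|+|y−yᵢ|) = Σwᵢ|x−xᵢ| + Σwᵢ|y−yᵢ|, so x and y are optimised independently as 1-D weighted medians.
Total weight W = 222; half = 111.
x-coordinate, sorted with cumulative weight:
  x=7 (Zone IV, w=75) cum 75
  x=9 (Zone V, w=90) cum 165  ← median
  x=13 (Zone I, w=45) cum 210
  x=16 (Zone II, w=5) cum 215
  x=20 (Zone III, w=7) cum 222
⇒ x* = 9
y-coordinate, sorted with cumulative weight:
  y=6 (Zone II, w=5) cum 5
  y=9 (Zone IV, w=75) cum 80
  y=10 (Zone III, w=7) cum 87
  y=13 (Zone V, w=90) cum 177  ← median
  y=16 (Zone I, w=45) cum 222
⇒ y* = 13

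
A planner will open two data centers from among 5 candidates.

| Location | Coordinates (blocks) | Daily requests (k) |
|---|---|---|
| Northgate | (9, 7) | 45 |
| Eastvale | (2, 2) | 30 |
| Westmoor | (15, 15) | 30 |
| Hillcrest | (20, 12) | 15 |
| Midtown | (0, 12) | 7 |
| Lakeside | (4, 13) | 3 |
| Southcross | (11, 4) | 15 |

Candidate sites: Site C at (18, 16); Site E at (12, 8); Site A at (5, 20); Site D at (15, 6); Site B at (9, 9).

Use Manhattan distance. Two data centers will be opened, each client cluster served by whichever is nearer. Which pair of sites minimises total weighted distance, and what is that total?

Evaluate every pair (each demand assigned to the nearer of the two):
  {Site C, Site B}: total = 936
  {Site C, Site E}: total = 1096
  {Site D, Site B}: total = 1146
  {Site E, Site B}: total = 1176
  {Site A, Site B}: total = 1293
  {Site E, Site D}: total = 1321
  {Site C, Site D}: total = 1323
  {Site E, Site A}: total = 1330
  {Site A, Site D}: total = 1465
  {Site C, Site A}: total = 2005
Best pair: {Site C, Site B} with total 936.

{Site C, Site B}, total 936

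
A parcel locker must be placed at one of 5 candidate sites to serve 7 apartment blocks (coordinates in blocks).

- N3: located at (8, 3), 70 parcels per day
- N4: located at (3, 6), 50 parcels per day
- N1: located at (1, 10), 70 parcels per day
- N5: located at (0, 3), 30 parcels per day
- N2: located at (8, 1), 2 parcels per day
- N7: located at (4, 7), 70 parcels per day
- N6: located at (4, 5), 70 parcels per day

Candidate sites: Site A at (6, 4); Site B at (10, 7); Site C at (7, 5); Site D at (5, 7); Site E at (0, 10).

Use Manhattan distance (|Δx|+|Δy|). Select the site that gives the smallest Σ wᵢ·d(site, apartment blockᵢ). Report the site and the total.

Total weighted distance at each candidate:
  Site A (6, 4): total = 2010
  Site B (10, 7): total = 3076
  Site C (7, 5): total = 2070
  Site D (5, 7): total = 1698
  Site E (0, 10): total = 2834
Minimum is at Site D with total 1698 blocks.

Site D, total 1698 blocks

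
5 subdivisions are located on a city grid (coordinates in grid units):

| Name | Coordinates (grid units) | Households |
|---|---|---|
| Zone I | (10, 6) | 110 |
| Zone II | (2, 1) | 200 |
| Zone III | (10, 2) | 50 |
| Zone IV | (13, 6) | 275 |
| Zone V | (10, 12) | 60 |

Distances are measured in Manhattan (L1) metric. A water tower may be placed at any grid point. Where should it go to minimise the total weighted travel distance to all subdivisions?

Manhattan distance separates: Σwᵢ(|x−xᵢ|+|y−yᵢ|) = Σwᵢ|x−xᵢ| + Σwᵢ|y−yᵢ|, so x and y are optimised independently as 1-D weighted medians.
Total weight W = 695; half = 347.5.
x-coordinate, sorted with cumulative weight:
  x=2 (Zone II, w=200) cum 200
  x=10 (Zone I, w=110) cum 310
  x=10 (Zone III, w=50) cum 360  ← median
  x=10 (Zone V, w=60) cum 420
  x=13 (Zone IV, w=275) cum 695
⇒ x* = 10
y-coordinate, sorted with cumulative weight:
  y=1 (Zone II, w=200) cum 200
  y=2 (Zone III, w=50) cum 250
  y=6 (Zone I, w=110) cum 360  ← median
  y=6 (Zone IV, w=275) cum 635
  y=12 (Zone V, w=60) cum 695
⇒ y* = 6

(10, 6)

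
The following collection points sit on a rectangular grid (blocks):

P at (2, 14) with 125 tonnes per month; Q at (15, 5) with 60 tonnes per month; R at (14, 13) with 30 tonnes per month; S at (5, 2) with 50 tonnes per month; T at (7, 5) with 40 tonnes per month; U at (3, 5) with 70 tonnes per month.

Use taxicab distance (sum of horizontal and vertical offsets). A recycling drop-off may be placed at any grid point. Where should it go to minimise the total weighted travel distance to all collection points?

(3, 5)

Manhattan distance separates: Σwᵢ(|x−xᵢ|+|y−yᵢ|) = Σwᵢ|x−xᵢ| + Σwᵢ|y−yᵢ|, so x and y are optimised independently as 1-D weighted medians.
Total weight W = 375; half = 187.5.
x-coordinate, sorted with cumulative weight:
  x=2 (P, w=125) cum 125
  x=3 (U, w=70) cum 195  ← median
  x=5 (S, w=50) cum 245
  x=7 (T, w=40) cum 285
  x=14 (R, w=30) cum 315
  x=15 (Q, w=60) cum 375
⇒ x* = 3
y-coordinate, sorted with cumulative weight:
  y=2 (S, w=50) cum 50
  y=5 (Q, w=60) cum 110
  y=5 (T, w=40) cum 150
  y=5 (U, w=70) cum 220  ← median
  y=13 (R, w=30) cum 250
  y=14 (P, w=125) cum 375
⇒ y* = 5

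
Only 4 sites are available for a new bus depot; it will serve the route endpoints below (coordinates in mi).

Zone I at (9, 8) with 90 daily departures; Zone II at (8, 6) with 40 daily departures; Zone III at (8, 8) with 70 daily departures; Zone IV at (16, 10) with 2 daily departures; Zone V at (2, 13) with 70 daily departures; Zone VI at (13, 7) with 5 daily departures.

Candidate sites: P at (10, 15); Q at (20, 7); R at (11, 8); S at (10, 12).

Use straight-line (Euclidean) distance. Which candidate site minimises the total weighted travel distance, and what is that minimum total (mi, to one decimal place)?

Total weighted distance at each candidate:
  P (10, 15): total = 2150.4
  Q (20, 7): total = 3691.8
  R (11, 8): total = 1276.9
  S (10, 12): total = 1543.3
Minimum is at R with total 1276.9 mi.

R, total 1276.9 mi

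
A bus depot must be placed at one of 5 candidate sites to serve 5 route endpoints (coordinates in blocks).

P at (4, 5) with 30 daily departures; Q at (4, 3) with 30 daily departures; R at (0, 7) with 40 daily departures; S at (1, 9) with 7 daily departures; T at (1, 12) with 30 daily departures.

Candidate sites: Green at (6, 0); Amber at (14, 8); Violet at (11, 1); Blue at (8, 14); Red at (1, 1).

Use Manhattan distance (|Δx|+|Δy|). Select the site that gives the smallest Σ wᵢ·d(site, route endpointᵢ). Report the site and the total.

Red, total 1026 blocks

Total weighted distance at each candidate:
  Green (6, 0): total = 1488
  Amber (14, 8): total = 2048
  Violet (11, 1): total = 2036
  Blue (8, 14): total = 1794
  Red (1, 1): total = 1026
Minimum is at Red with total 1026 blocks.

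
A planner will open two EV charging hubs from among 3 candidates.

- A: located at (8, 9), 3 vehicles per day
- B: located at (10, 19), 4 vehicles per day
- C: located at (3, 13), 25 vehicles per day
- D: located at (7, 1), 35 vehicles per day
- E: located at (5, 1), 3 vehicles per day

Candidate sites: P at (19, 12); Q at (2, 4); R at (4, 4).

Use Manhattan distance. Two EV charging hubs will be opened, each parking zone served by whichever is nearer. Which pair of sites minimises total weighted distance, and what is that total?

{P, R}, total 563

Evaluate every pair (each demand assigned to the nearer of the two):
  {P, R}: total = 563
  {Q, R}: total = 583
  {P, Q}: total = 645
Best pair: {P, R} with total 563.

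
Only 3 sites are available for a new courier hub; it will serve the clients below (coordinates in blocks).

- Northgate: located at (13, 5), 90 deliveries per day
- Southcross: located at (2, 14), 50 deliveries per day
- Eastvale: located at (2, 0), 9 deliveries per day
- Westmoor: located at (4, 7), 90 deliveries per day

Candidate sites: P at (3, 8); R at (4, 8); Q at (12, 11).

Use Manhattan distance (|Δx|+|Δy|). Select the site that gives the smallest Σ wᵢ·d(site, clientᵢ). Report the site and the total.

Total weighted distance at each candidate:
  P (3, 8): total = 1781
  R (4, 8): total = 1660
  Q (12, 11): total = 2549
Minimum is at R with total 1660 blocks.

R, total 1660 blocks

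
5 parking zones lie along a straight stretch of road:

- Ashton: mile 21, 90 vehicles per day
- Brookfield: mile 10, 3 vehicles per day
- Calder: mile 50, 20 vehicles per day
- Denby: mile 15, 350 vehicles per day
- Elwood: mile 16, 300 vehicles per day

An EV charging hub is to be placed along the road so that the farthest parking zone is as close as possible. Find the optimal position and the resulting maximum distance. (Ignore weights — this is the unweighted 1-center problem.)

The 1-center on a line is the midpoint of the two extreme points: leftmost at 10, rightmost at 50.
Optimal location = (10 + 50)/2 = 30; maximum distance = (50 − 10)/2 = 20.

location 30, max distance 20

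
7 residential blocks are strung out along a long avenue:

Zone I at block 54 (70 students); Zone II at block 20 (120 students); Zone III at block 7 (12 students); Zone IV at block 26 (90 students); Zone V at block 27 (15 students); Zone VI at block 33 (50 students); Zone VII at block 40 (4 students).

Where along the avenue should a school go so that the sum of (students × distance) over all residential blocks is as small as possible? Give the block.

For a sum of weighted absolute distances on a line, the optimum is the weighted median (not the mean). Total weight W = 361; half-weight = 180.5.
Sort by position and accumulate weight:
  block 7 (Zone III, w=12) → cum 12
  block 20 (Zone II, w=120) → cum 132
  block 26 (Zone IV, w=90) → cum 222  ≥ 180.5 → median here
  block 27 (Zone V, w=15) → cum 237
  block 33 (Zone VI, w=50) → cum 287
  block 40 (Zone VII, w=4) → cum 291
  block 54 (Zone I, w=70) → cum 361
Optimal location: block 26.

x = 26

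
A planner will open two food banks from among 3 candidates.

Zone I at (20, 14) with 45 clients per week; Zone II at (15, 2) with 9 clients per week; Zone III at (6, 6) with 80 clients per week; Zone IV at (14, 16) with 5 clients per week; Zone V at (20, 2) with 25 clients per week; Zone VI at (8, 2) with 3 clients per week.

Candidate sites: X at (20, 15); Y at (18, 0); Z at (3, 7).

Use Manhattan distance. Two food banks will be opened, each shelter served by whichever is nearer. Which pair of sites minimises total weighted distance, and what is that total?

{X, Z}, total 908

Evaluate every pair (each demand assigned to the nearer of the two):
  {X, Z}: total = 908
  {Y, Z}: total = 1315
  {X, Y}: total = 1701
Best pair: {X, Z} with total 908.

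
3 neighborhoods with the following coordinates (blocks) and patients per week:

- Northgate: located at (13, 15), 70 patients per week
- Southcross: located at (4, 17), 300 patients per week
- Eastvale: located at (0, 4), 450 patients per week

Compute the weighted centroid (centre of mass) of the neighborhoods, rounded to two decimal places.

The minimiser of Σwᵢ‖p−pᵢ‖² is the weighted centroid p* = (Σwᵢpᵢ)/(Σwᵢ).
Σwᵢ = 820.
Σwᵢxᵢ = 70·13 + 300·4 + 450·0 = 2110.
Σwᵢyᵢ = 70·15 + 300·17 + 450·4 = 7950.
x* = 2110/820 = 2.57, y* = 7950/820 = 9.70.

(2.57, 9.70)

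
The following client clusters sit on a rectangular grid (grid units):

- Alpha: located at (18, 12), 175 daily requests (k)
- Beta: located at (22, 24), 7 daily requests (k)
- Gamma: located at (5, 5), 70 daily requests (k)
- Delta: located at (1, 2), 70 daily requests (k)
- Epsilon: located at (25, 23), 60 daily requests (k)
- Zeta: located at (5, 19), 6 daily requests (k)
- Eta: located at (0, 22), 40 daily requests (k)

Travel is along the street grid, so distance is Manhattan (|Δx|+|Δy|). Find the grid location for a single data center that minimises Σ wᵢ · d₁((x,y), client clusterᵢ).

Manhattan distance separates: Σwᵢ(|x−xᵢ|+|y−yᵢ|) = Σwᵢ|x−xᵢ| + Σwᵢ|y−yᵢ|, so x and y are optimised independently as 1-D weighted medians.
Total weight W = 428; half = 214.
x-coordinate, sorted with cumulative weight:
  x=0 (Eta, w=40) cum 40
  x=1 (Delta, w=70) cum 110
  x=5 (Gamma, w=70) cum 180
  x=5 (Zeta, w=6) cum 186
  x=18 (Alpha, w=175) cum 361  ← median
  x=22 (Beta, w=7) cum 368
  x=25 (Epsilon, w=60) cum 428
⇒ x* = 18
y-coordinate, sorted with cumulative weight:
  y=2 (Delta, w=70) cum 70
  y=5 (Gamma, w=70) cum 140
  y=12 (Alpha, w=175) cum 315  ← median
  y=19 (Zeta, w=6) cum 321
  y=22 (Eta, w=40) cum 361
  y=23 (Epsilon, w=60) cum 421
  y=24 (Beta, w=7) cum 428
⇒ y* = 12

(18, 12)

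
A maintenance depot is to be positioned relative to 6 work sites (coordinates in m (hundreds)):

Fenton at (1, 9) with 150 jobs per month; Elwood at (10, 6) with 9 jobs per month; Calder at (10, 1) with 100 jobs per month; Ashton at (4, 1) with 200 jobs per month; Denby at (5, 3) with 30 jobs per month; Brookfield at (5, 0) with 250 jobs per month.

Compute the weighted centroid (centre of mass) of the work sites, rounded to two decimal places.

(4.65, 2.43)

The minimiser of Σwᵢ‖p−pᵢ‖² is the weighted centroid p* = (Σwᵢpᵢ)/(Σwᵢ).
Σwᵢ = 739.
Σwᵢxᵢ = 150·1 + 9·10 + 100·10 + 200·4 + 30·5 + 250·5 = 3440.
Σwᵢyᵢ = 150·9 + 9·6 + 100·1 + 200·1 + 30·3 + 250·0 = 1794.
x* = 3440/739 = 4.65, y* = 1794/739 = 2.43.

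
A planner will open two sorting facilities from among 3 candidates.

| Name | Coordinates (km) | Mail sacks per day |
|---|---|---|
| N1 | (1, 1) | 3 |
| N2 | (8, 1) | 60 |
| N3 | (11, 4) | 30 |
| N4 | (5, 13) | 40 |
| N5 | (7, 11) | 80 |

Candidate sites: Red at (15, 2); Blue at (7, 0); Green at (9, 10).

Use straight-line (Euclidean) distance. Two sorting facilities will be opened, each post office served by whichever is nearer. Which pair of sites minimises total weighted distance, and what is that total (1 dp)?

Evaluate every pair (each demand assigned to the nearer of the two):
  {Blue, Green}: total = 651.7
  {Red, Green}: total = 973.4
  {Red, Blue}: total = 1643.4
Best pair: {Blue, Green} with total 651.7.

{Blue, Green}, total 651.7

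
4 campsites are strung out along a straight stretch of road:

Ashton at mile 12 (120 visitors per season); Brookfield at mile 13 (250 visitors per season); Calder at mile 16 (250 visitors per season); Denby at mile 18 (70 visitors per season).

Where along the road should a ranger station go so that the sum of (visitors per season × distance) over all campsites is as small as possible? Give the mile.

For a sum of weighted absolute distances on a line, the optimum is the weighted median (not the mean). Total weight W = 690; half-weight = 345.
Sort by position and accumulate weight:
  mile 12 (Ashton, w=120) → cum 120
  mile 13 (Brookfield, w=250) → cum 370  ≥ 345 → median here
  mile 16 (Calder, w=250) → cum 620
  mile 18 (Denby, w=70) → cum 690
Optimal location: mile 13.

x = 13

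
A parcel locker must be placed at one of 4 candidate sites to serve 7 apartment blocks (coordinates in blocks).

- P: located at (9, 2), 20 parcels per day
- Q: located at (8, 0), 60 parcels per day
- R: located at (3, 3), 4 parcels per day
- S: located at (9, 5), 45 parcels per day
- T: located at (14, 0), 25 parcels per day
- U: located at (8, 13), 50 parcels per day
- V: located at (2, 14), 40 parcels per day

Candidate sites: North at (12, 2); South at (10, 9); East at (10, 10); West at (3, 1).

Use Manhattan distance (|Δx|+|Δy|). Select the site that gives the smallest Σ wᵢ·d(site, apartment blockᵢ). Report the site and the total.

Total weighted distance at each candidate:
  North (12, 2): total = 2460
  South (10, 9): total = 2242
  East (10, 10): total = 2306
  West (3, 1): total = 2668
Minimum is at South with total 2242 blocks.

South, total 2242 blocks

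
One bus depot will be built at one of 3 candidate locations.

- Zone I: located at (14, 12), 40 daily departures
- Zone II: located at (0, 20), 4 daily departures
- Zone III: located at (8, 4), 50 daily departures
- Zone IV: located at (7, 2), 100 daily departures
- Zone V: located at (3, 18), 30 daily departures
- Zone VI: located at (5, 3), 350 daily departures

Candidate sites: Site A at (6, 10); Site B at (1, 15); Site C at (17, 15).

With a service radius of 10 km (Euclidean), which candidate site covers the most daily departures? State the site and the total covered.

Coverage radius r = 10 km; a point is covered iff (Δx)²+(Δy)² ≤ 10² = 100.
  Site A (6, 10): covers {Zone I, Zone III, Zone IV, Zone V, Zone VI} → 570
  Site B (1, 15): covers {Zone II, Zone V} → 34
  Site C (17, 15): covers {Zone I} → 40
Maximum coverage at Site A: 570 daily departures.

Site A, covering 570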